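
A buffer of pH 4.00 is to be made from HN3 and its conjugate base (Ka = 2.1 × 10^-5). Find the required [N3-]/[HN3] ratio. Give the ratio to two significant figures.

ratio = 0.21

pKa = -log(2.1 × 10^-5) = 4.678
pH = pKa + log(r) ⇒ log(r) = 4.00 − 4.678 = -0.678
r = [N3-]/[HN3] = 10^(-0.678) = 0.21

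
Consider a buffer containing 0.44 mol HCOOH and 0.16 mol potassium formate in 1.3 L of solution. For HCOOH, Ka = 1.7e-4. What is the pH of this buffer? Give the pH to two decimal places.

pH = 3.33

pKa = −log(1.7 × 10^-4) = 3.770
Henderson–Hasselbalch: pH = pKa + log([HCOO-]/[HCOOH]) = 3.770 + log(0.16/0.44)
pH = 3.770 + (-0.439) = 3.33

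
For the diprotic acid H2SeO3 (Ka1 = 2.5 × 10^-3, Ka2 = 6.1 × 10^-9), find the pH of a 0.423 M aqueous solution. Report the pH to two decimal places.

Since Ka1 ≫ Ka2, the first ionization dominates [H+].
Ka1 = x²/(0.423 − x) = 2.5 × 10^-3
Solving the quadratic: x = (−Ka1 + √(Ka1² + 4·Ka1·C₀))/2 = 3.13 × 10^-2 M
pH = −log(3.13 × 10^-2) = 1.50

pH = 1.50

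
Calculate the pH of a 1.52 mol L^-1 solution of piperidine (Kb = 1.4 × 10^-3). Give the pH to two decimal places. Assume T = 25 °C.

pH = 12.66

C5H10NH + H2O ⇌ C5H10NH2+ + OH-
From the ICE table, Kb = x²/(1.52 − x) = 1.4 × 10^-3.
Neglecting x in the denominator: x = √(1.4 × 10^-3 × 1.52) = 4.61 × 10^-2 M
Check: 3% ionized — well under 5%, approximation valid.
pOH = 1.34, so pH = 14.00 − pOH = 12.66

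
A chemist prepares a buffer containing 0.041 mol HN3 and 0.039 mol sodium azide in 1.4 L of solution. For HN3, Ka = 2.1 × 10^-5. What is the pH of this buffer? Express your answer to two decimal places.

pKa = −log(2.1 × 10^-5) = 4.678
pH = pKa + log([A⁻]/[HA]) = 4.678 + log(0.039/0.041)
pH = 4.678 + (-0.022) = 4.66

pH = 4.66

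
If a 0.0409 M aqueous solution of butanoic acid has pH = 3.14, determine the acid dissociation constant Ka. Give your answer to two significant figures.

Ka = 1.3 × 10^-5

[H+] = 10^(-3.14) = 7.24 × 10^-4 M
At equilibrium [HA] = 0.0409 − 7.24 × 10^-4 = 4.02 × 10^-2 M
Ka = [H+][A-]/[HA] = (7.24 × 10^-4)² / 4.02 × 10^-2 = 1.3 × 10^-5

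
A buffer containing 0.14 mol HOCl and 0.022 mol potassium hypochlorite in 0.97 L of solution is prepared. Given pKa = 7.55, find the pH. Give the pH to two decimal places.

Using pH = pKa + log([base]/[acid]) with [base]/[acid] = 0.022/0.14:
pH = 7.55 + (-0.804) = 6.75

pH = 6.75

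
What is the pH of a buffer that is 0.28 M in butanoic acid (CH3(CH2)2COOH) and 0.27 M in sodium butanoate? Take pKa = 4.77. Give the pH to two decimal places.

pH = 4.75

pH = pKa + log([A⁻]/[HA]) = 4.77 + log(0.27/0.28)
pH = 4.77 + (-0.016) = 4.75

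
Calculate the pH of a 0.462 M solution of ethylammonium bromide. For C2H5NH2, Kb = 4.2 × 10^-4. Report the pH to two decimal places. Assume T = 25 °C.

pH = 5.48

C2H5NH3+ is the conjugate acid of the weak base C2H5NH2.
Ka = Kw/Kb = 1.0×10^-14 / 4.2 × 10^-4 = 2.38 × 10^-11
From the ICE table, Ka = [H+]²/(0.462 − [H+]) = 2.38 × 10^-11.
Since Ka ≪ C₀, [H+] ≈ √(Ka·C₀) = 3.32 × 10^-6 M.
([H+]/C₀ = 0.00072% < 5%, so the approximation holds.)
pH = −log[H+] = −log(3.32 × 10^-6) = 5.48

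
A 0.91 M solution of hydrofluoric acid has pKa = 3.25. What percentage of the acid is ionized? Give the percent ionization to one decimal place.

2.5%

HF ⇌ F- + H+; let x = [H+] at equilibrium.
Ka = 10^(−3.25) = 5.62 × 10^-4
x ≈ √(Ka·C₀) = √(5.62 × 10^-4 × 0.91) = 2.26 × 10^-2 M
% ionization = x/C₀ × 100% = 2.26 × 10^-2/0.91 × 100% = 2.5%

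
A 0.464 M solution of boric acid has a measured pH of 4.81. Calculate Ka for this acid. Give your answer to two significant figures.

Ka = 5.2 × 10^-10

[H+] = 10^(-4.81) = 1.55 × 10^-5 M
At equilibrium [HA] = 0.464 − 1.55 × 10^-5 = 4.64 × 10^-1 M
Ka = [H+][A-]/[HA] = (1.55 × 10^-5)² / 4.64 × 10^-1 = 5.2 × 10^-10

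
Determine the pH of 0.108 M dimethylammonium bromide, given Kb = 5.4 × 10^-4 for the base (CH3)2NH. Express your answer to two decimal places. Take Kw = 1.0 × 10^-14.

pH = 5.85

(CH3)2NH2+ is the conjugate acid of the weak base (CH3)2NH.
Ka = Kw/Kb = 1.0×10^-14 / 5.4 × 10^-4 = 1.85 × 10^-11
Ka = [H+]²/(0.108 − [H+]) = 1.85 × 10^-11
Neglecting [H+] in the denominator: [H+] = √(1.85 × 10^-11 × 0.108) = 1.41 × 10^-6 M
pH = −log(1.41 × 10^-6) = 5.85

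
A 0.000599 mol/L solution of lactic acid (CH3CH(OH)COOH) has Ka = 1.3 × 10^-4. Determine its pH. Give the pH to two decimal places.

CH3CH(OH)COOH ⇌ CH3CH(OH)COO- + H+
From the ICE table, Ka = x²/(0.000599 − x) = 1.3 × 10^-4.
The 5% rule fails; solving x² + Ka·x − Ka·C₀ = 0 exactly:
x = [−0.00013 + √(0.00013² + 3.11e-07)]/2 = 2.22 × 10^-4 M
pH = −log(2.22 × 10^-4) = 3.65

pH = 3.65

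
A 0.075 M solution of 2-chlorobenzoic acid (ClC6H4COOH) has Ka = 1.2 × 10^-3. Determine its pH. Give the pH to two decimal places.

pH = 2.05

ClC6H4COOH ⇌ ClC6H4COO- + H+
From the ICE table, Ka = x²/(0.075 − x) = 1.2 × 10^-3.
Here C₀/Ka ≈ 62.5, so the small-x approximation fails. Use the quadratic:
x = (−Ka + √(Ka² + 4·Ka·C₀))/2 = 8.91 × 10^-3 M
pH = −log[H+] = −log(8.91 × 10^-3) = 2.05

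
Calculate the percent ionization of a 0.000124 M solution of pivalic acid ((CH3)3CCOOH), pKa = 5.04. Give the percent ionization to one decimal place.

23.7%

(CH3)3CCOOH ⇌ (CH3)3CCOO- + H+; let x = [H+] at equilibrium.
Ka = 10^(−5.04) = 9.12 × 10^-6
Solve x² + 9.12e-06x − 1.13e-09 = 0 → x = 2.94 × 10^-5 M
Fraction ionized = 2.94 × 10^-5 / 0.000124 = 0.2371 → 23.7%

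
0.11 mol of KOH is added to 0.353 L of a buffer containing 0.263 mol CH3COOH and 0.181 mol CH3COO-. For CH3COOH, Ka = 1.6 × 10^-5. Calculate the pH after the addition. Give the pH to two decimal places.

OH- converts CH3COOH to CH3COO-: CH3COOH → 0.153 mol, CH3COO- → 0.291 mol.
pKa = −log(1.6 × 10^-5) = 4.796
pH = pKa + log([A⁻]/[HA]) = 4.796 + log(0.291/0.153) = 4.796 +0.279

pH = 5.08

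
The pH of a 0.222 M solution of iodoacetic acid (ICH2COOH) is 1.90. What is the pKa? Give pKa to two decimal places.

[H+] = 10^(-1.90) = 1.26 × 10^-2 M
At equilibrium [HA] = 0.222 − 1.26 × 10^-2 = 2.09 × 10^-1 M
Ka = [H+][A-]/[HA] = (1.26 × 10^-2)² / 2.09 × 10^-1 = 7.60 × 10^-4
pKa = -log(7.60 × 10^-4) = 3.12

pKa = 3.12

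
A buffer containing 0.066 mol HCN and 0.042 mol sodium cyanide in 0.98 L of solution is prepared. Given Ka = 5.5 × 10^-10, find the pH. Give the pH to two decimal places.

pKa = −log(5.5 × 10^-10) = 9.260
Using pH = pKa + log([base]/[acid]) with [base]/[acid] = 0.042/0.066:
pH = 9.260 + (-0.196) = 9.06

pH = 9.06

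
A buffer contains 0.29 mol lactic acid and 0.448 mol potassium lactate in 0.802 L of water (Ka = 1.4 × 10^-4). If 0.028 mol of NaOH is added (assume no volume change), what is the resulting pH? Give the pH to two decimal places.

OH- converts CH3CH(OH)COOH to CH3CH(OH)COO-: CH3CH(OH)COOH → 0.262 mol, CH3CH(OH)COO- → 0.476 mol.
pKa = −log(1.4 × 10^-4) = 3.854
pH = pKa + log(n_CH3CH(OH)COO-/n_CH3CH(OH)COOH) = 3.854 + log(0.476/0.262) = 3.854 + (+0.259)

pH = 4.11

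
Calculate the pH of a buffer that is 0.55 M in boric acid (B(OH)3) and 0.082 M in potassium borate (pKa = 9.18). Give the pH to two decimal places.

pH = pKa + log([A⁻]/[HA]) = 9.18 + log(0.082/0.55)
pH = 9.18 + (-0.827) = 8.35

pH = 8.35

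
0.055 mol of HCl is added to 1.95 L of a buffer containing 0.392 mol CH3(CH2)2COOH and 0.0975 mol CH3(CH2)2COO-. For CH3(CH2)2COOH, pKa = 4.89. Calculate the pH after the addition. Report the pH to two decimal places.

pH = 3.87

After neutralization: n(CH3(CH2)2COOH) = 0.447 mol, n(CH3(CH2)2COO-) = 0.0425 mol.
pH = pKa + log(n_CH3(CH2)2COO-/n_CH3(CH2)2COOH) = 4.89 + log(0.0425/0.447) = 4.89 + (-1.022)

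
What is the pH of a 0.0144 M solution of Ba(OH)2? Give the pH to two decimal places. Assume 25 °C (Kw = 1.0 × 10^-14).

Ba(OH)2 is a strong base (each formula unit releases 2 OH-); [OH-] = 0.0288 M.
pOH = -log(0.0288) = 1.54
pH = 14.00 - 1.54 = 12.46

pH = 12.46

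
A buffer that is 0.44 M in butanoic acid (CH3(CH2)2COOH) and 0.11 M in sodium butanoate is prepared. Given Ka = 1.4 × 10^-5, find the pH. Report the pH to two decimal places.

pH = 4.25

pKa = −log(1.4 × 10^-5) = 4.854
pH = pKa + log([A⁻]/[HA]) = 4.854 + log(0.11/0.44)
pH = 4.854 + (-0.602) = 4.25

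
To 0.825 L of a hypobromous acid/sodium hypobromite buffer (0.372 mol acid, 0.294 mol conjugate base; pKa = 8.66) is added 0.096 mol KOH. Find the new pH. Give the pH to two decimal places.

OH- converts HOBr to OBr-: HOBr → 0.276 mol, OBr- → 0.39 mol.
pH = pKa + log([A⁻]/[HA]) = 8.66 + log(0.39/0.276) = 8.66 +0.150

pH = 8.81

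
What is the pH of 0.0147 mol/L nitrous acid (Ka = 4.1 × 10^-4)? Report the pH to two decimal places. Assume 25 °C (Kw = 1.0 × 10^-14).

pH = 2.65

HNO2 ⇌ NO2- + H+
From the ICE table, Ka = [H+]²/(0.0147 − [H+]) = 4.1 × 10^-4.
Here C₀/Ka ≈ 35.9, so the small-[H+] approximation fails. Use the quadratic:
[H+] = [−0.00041 + √(0.00041² + 2.41e-05)]/2 = 2.26 × 10^-3 M
pH = −log[H+] = −log(2.26 × 10^-3) = 2.65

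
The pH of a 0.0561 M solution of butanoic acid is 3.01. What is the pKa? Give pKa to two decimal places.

pKa = 4.76

[H+] = 10^(-3.01) = 9.77 × 10^-4 M
At equilibrium [HA] = 0.0561 − 9.77 × 10^-4 = 5.51 × 10^-2 M
Ka = [H+][A-]/[HA] = (9.77 × 10^-4)² / 5.51 × 10^-2 = 1.73 × 10^-5
pKa = -log(1.73 × 10^-5) = 4.76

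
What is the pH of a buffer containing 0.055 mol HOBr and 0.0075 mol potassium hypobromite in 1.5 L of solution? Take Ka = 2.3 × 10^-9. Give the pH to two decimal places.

pH = 7.77

pKa = −log(2.3 × 10^-9) = 8.638
pH = pKa + log([A⁻]/[HA]) = 8.638 + log(0.0075/0.055)
pH = 8.638 + (-0.865) = 7.77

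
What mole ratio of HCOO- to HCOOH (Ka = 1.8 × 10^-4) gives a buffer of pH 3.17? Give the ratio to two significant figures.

pKa = -log(1.8 × 10^-4) = 3.745
pH = pKa + log(r) ⇒ log(r) = 3.17 − 3.745 = -0.575
r = [HCOO-]/[HCOOH] = 10^(-0.575) = 0.266

ratio = 0.27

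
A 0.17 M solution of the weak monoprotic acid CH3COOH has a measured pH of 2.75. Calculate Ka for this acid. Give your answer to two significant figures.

Ka = 1.9 × 10^-5

[H+] = 10^(-2.75) = 1.78 × 10^-3 M
At equilibrium [HA] = 0.17 − 1.78 × 10^-3 = 1.68 × 10^-1 M
Ka = [H+][A-]/[HA] = (1.78 × 10^-3)² / 1.68 × 10^-1 = 1.9 × 10^-5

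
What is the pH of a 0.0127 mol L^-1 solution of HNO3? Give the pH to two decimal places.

pH = 1.90

HNO3 is a strong acid and dissociates completely, so [H+] = 0.0127 M.
pH = -log(0.0127) = 1.90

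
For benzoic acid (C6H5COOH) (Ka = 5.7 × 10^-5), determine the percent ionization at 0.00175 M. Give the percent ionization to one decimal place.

C6H5COOH ⇌ C6H5COO- + H+; let x = [H+] at equilibrium.
Ka = x²/(C₀ − x); solving the quadratic gives x = 2.89 × 10^-4 M.
% ionization = x/C₀ × 100% = 2.89 × 10^-4/0.00175 × 100% = 16.5%

16.5%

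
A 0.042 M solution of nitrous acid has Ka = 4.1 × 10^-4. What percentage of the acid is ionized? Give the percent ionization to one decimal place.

HNO2 ⇌ NO2- + H+; let x = [H+] at equilibrium.
Ka = x²/(C₀ − x); solving the quadratic gives x = 3.95 × 10^-3 M.
Fraction ionized = 3.95 × 10^-3 / 0.042 = 0.0940 → 9.4%

9.4%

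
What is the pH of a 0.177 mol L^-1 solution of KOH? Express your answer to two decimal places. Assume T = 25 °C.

KOH is a strong base; [OH-] = 0.177 M.
pOH = -log(0.177) = 0.75
pH = 14.00 - 0.75 = 13.25

pH = 13.25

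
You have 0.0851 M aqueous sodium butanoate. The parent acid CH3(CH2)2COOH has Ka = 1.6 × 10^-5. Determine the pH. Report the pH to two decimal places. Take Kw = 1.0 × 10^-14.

pH = 8.86

CH3(CH2)2COO- is the conjugate base of the weak acid CH3(CH2)2COOH.
Kb = Kw/Ka = 1.0×10^-14 / 1.6 × 10^-5 = 6.25 × 10^-10
From the ICE table, Kb = [OH-]²/(0.0851 − [OH-]) = 6.25 × 10^-10.
Neglecting [OH-] in the denominator: [OH-] = √(6.25 × 10^-10 × 0.0851) = 7.29 × 10^-6 M
pOH = 5.14, so pH = 14.00 − pOH = 8.86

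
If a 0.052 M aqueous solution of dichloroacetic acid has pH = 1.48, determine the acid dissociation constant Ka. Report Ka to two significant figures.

[H+] = 10^(-1.48) = 3.31 × 10^-2 M
At equilibrium [HA] = 0.052 − 3.31 × 10^-2 = 1.89 × 10^-2 M
Ka = [H+][A-]/[HA] = (3.31 × 10^-2)² / 1.89 × 10^-2 = 5.8 × 10^-2

Ka = 5.8 × 10^-2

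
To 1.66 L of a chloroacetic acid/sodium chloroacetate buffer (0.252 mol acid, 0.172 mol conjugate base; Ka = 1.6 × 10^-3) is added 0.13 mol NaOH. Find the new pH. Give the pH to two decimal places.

OH- converts ClCH2COOH to ClCH2COO-: ClCH2COOH → 0.122 mol, ClCH2COO- → 0.302 mol.
pKa = −log(1.6 × 10^-3) = 2.796
pH = pKa + log(n_ClCH2COO-/n_ClCH2COOH) = 2.796 + log(0.302/0.122) = 2.796 + (+0.394)

pH = 3.19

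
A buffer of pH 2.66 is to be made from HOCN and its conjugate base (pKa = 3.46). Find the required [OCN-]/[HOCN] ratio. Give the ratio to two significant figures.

pH = pKa + log(r) ⇒ log(r) = 2.66 − 3.46 = -0.80
r = [OCN-]/[HOCN] = 10^(-0.80) = 0.158

ratio = 0.16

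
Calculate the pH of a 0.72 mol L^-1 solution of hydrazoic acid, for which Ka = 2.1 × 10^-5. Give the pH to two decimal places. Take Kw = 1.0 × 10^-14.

HN3 ⇌ N3- + H+
Let x = [H+] at equilibrium. Ka = x²/(0.72 − x).
Neglecting x in the denominator: x = √(2.1 × 10^-5 × 0.72) = 3.89 × 10^-3 M
(x/C₀ = 0.54% < 5%, so the approximation holds.)
pH = −log(3.89 × 10^-3) = 2.41

pH = 2.41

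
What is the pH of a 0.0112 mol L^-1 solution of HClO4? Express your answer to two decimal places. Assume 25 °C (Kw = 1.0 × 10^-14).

pH = 1.95

HClO4 is a strong acid and dissociates completely, so [H+] = 0.0112 M.
pH = -log(0.0112) = 1.95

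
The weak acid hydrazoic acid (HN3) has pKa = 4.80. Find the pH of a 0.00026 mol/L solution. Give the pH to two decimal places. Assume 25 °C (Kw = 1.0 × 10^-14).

pH = 4.25

HN3 ⇌ N3- + H+
Ka = 10^(−4.80) = 1.58 × 10^-5
From the ICE table, Ka = [H+]²/(0.00026 − [H+]) = 1.58 × 10^-5.
The 5% rule fails; solving [H+]² + Ka·[H+] − Ka·C₀ = 0 exactly:
[H+] = (−Ka + √(Ka² + 4·Ka·C₀))/2 = 5.67 × 10^-5 M
pH = −log[H+] = −log(5.67 × 10^-5) = 4.25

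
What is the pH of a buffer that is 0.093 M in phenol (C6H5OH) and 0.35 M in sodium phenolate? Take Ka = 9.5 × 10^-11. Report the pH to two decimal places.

pH = 10.60

pKa = −log(9.5 × 10^-11) = 10.022
pH = pKa + log([A⁻]/[HA]) = 10.022 + log(0.35/0.093)
pH = 10.022 + (+0.576) = 10.60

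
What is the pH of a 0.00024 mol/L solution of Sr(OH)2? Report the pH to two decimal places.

Sr(OH)2 is a strong base (each formula unit releases 2 OH-); [OH-] = 0.00048 M.
pOH = -log(0.00048) = 3.32
pH = 14.00 - 3.32 = 10.68

pH = 10.68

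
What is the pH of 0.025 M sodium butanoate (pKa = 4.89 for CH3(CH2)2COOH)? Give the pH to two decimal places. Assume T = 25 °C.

CH3(CH2)2COO- is the conjugate base of the weak acid CH3(CH2)2COOH.
Ka = 10^(−4.89) = 1.29 × 10^-5
Kb = Kw/Ka = 1.0×10^-14 / 1.29 × 10^-5 = 7.75 × 10^-10
Kb = [OH-]²/(0.025 − [OH-]) = 7.75 × 10^-10
Neglecting [OH-] in the denominator: [OH-] = √(7.75 × 10^-10 × 0.025) = 4.40 × 10^-6 M
([OH-]/C₀ = 0.018% < 5%, so the approximation holds.)
pOH = 5.36, so pH = 14.00 − pOH = 8.64

pH = 8.64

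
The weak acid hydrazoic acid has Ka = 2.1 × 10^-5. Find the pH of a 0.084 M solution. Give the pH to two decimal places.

pH = 2.88

HN3 ⇌ N3- + H+
Ka = [H+]²/(0.084 − [H+]) = 2.1 × 10^-5
Since Ka ≪ C₀, [H+] ≈ √(Ka·C₀) = 1.33 × 10^-3 M.
pH = −log(1.33 × 10^-3) = 2.88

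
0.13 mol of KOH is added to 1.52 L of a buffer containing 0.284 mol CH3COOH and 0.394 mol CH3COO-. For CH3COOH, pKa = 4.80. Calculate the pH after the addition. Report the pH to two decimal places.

After neutralization: n(CH3COOH) = 0.154 mol, n(CH3COO-) = 0.524 mol.
pH = pKa + log([A⁻]/[HA]) = 4.80 + log(0.524/0.154) = 4.80 +0.532

pH = 5.33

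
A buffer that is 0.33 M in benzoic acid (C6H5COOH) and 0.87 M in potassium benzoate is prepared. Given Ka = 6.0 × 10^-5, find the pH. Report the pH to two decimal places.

pKa = −log(6.0 × 10^-5) = 4.222
pH = pKa + log([A⁻]/[HA]) = 4.222 + log(0.87/0.33)
pH = 4.222 + (+0.421) = 4.64

pH = 4.64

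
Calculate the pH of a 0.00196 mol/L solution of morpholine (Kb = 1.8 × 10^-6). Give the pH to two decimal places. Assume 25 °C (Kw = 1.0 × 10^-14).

C4H8ONH + H2O ⇌ C4H8ONH2+ + OH-
Let x = [OH-] at equilibrium. Kb = x²/(0.00196 − x).
Neglecting x in the denominator: x = √(1.8 × 10^-6 × 0.00196) = 5.94 × 10^-5 M
(x/C₀ = 3% < 5%, so the approximation holds.)
pOH = 4.23, so pH = 14.00 − pOH = 9.77

pH = 9.77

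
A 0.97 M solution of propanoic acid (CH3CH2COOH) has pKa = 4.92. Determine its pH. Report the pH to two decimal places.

pH = 2.47

CH3CH2COOH ⇌ CH3CH2COO- + H+
Ka = 10^(−4.92) = 1.20 × 10^-5
Ka = x²/(0.97 − x) = 1.20 × 10^-5
Neglecting x in the denominator: x = √(1.20 × 10^-5 × 0.97) = 3.41 × 10^-3 M
Check: 0.35% ionized — well under 5%, approximation valid.
pH = −log[H+] = −log(3.41 × 10^-3) = 2.47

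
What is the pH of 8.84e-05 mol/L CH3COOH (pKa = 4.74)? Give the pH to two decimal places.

pH = 4.49

CH3COOH ⇌ CH3COO- + H+
Ka = 10^(−4.74) = 1.82 × 10^-5
From the ICE table, Ka = [H+]²/(8.84e-05 − [H+]) = 1.82 × 10^-5.
Here C₀/Ka ≈ 4.86, so the small-[H+] approximation fails. Use the quadratic:
[H+] = (−Ka + √(Ka² + 4·Ka·C₀))/2 = 3.20 × 10^-5 M
pH = −log(3.20 × 10^-5) = 4.49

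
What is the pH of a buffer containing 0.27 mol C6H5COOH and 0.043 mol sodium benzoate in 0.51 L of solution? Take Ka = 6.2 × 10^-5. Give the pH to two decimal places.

pH = 3.41

pKa = −log(6.2 × 10^-5) = 4.208
Using pH = pKa + log([base]/[acid]) with [base]/[acid] = 0.043/0.27:
pH = 4.208 + (-0.798) = 3.41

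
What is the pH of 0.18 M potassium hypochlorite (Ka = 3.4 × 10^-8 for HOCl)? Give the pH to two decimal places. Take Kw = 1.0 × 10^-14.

pH = 10.36

OCl- is the conjugate base of the weak acid HOCl.
Kb = Kw/Ka = 1.0×10^-14 / 3.4 × 10^-8 = 2.94 × 10^-7
Kb = x²/(0.18 − x) = 2.94 × 10^-7
Since Kb ≪ C₀, x ≈ √(Kb·C₀) = 2.30 × 10^-4 M.
(x/C₀ = 0.13% < 5%, so the approximation holds.)
pOH = −log(2.30 × 10^-4) = 3.64; pH = 14.00 − 3.64 = 10.36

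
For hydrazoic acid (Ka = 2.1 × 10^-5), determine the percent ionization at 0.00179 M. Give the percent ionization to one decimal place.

HN3 ⇌ N3- + H+; let x = [H+] at equilibrium.
Solve x² + 2.1e-05x − 3.76e-08 = 0 → x = 1.84 × 10^-4 M
Fraction ionized = 1.84 × 10^-4 / 0.00179 = 0.1028 → 10.3%

10.3%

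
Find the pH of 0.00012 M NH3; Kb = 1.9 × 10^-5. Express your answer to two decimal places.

pH = 9.59

NH3 + H2O ⇌ NH4+ + OH-
Kb = x²/(0.00012 − x) = 1.9 × 10^-5
Here C₀/Kb ≈ 6.32, so the small-x approximation fails. Use the quadratic:
x = (−Kb + √(Kb² + 4·Kb·C₀))/2 = 3.92 × 10^-5 M
pOH = 4.41, so pH = 14.00 − pOH = 9.59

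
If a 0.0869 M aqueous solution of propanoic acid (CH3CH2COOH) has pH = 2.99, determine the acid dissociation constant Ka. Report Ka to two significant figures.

Ka = 1.2 × 10^-5

[H+] = 10^(-2.99) = 1.02 × 10^-3 M
At equilibrium [HA] = 0.0869 − 1.02 × 10^-3 = 8.59 × 10^-2 M
Ka = [H+][A-]/[HA] = (1.02 × 10^-3)² / 8.59 × 10^-2 = 1.2 × 10^-5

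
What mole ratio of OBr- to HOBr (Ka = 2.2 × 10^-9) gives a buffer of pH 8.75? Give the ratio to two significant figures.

pKa = -log(2.2 × 10^-9) = 8.658
pH = pKa + log(r) ⇒ log(r) = 8.75 − 8.658 = +0.092
r = [OBr-]/[HOBr] = 10^(+0.092) = 1.24

ratio = 1.2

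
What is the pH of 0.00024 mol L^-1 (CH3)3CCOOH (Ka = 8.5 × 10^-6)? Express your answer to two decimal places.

pH = 4.39

(CH3)3CCOOH ⇌ (CH3)3CCOO- + H+
Let x = [H+] at equilibrium. Ka = x²/(0.00024 − x).
The 5% rule fails; solving x² + Ka·x − Ka·C₀ = 0 exactly:
x = [−8.5e-06 + √(8.5e-06² + 8.16e-09)]/2 = 4.11 × 10^-5 M
pH = −log[H+] = −log(4.11 × 10^-5) = 4.39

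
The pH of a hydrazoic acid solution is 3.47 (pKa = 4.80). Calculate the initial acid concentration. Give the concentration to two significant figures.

[H+] = 10^(-3.47) = 3.39 × 10^-4 M = x
Ka = 10^(−4.80) = 1.58 × 10^-5
Ka = x²/(C₀ − x) ⇒ C₀ = x + x²/Ka
C₀ = 3.39 × 10^-4 + (3.39 × 10^-4)²/(1.58 × 10^-5) = 7.61 × 10^-3 M

C₀ = 7.6 × 10^-3 M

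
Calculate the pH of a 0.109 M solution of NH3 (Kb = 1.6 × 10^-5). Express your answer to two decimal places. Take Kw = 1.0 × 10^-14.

pH = 11.12

NH3 + H2O ⇌ NH4+ + OH-
Kb = x²/(0.109 − x) = 1.6 × 10^-5
Neglecting x in the denominator: x = √(1.6 × 10^-5 × 0.109) = 1.32 × 10^-3 M
pOH = −log(1.32 × 10^-3) = 2.88; pH = 14.00 − 2.88 = 11.12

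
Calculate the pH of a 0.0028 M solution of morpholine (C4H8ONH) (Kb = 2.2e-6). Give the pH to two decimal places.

C4H8ONH + H2O ⇌ C4H8ONH2+ + OH-
Kb = x²/(0.0028 − x) = 2.2 × 10^-6
Neglecting x in the denominator: x = √(2.2 × 10^-6 × 0.0028) = 7.85 × 10^-5 M
(x/C₀ = 2.8% < 5%, so the approximation holds.)
pOH = −log(7.85 × 10^-5) = 4.11; pH = 14.00 − 4.11 = 9.89

pH = 9.89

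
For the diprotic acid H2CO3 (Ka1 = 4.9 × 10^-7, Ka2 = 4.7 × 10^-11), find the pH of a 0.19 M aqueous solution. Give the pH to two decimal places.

pH = 3.52

Ka1 ≫ Ka2, so treat the first dissociation as the only significant source of H+.
Ka1 = x²/(0.19 − x) = 4.9 × 10^-7
x ≈ √(4.9 × 10^-7 × 0.19) = 3.05 × 10^-4 M
pH = −log(3.05 × 10^-4) = 3.52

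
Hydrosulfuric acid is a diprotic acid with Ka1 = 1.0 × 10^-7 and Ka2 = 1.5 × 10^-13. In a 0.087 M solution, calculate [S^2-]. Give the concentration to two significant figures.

1.5 × 10^-13 M

First ionization gives [H+] ≈ [HS-] = 9.33 × 10^-5 M.
Second step: Ka2 = [H+][S^2-]/[HS-] ≈ [S^2-] (since [H+] ≈ [HS-]).
So [S^2-] ≈ Ka2.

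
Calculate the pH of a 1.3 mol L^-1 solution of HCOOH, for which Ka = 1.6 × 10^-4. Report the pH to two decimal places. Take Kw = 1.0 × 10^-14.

pH = 1.84

HCOOH ⇌ HCOO- + H+
Ka = [H+]²/(1.3 − [H+]) = 1.6 × 10^-4
Assume [H+] ≪ 1.3: [H+] ≈ √(1.6 × 10^-4 × 1.3) = 1.44 × 10^-2 M
pH = −log(1.44 × 10^-2) = 1.84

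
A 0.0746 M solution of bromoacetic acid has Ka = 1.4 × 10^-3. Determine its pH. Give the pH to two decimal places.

pH = 2.02

BrCH2COOH ⇌ BrCH2COO- + H+
From the ICE table, Ka = x²/(0.0746 − x) = 1.4 × 10^-3.
Here C₀/Ka ≈ 53.3, so the small-x approximation fails. Use the quadratic:
x = (−Ka + √(Ka² + 4·Ka·C₀))/2 = 9.54 × 10^-3 M
pH = −log(9.54 × 10^-3) = 2.02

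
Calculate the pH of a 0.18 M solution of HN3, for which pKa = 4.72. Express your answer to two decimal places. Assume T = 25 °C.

pH = 2.73

HN3 ⇌ N3- + H+
Ka = 10^(−4.72) = 1.91 × 10^-5
From the ICE table, Ka = [H+]²/(0.18 − [H+]) = 1.91 × 10^-5.
Neglecting [H+] in the denominator: [H+] = √(1.91 × 10^-5 × 0.18) = 1.85 × 10^-3 M
pH = −log(1.85 × 10^-3) = 2.73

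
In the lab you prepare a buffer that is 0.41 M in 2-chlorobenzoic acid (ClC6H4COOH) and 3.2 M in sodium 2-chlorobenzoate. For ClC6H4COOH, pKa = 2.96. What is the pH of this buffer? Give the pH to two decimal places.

Henderson–Hasselbalch: pH = pKa + log([ClC6H4COO-]/[ClC6H4COOH]) = 2.96 + log(3.2/0.41)
pH = 2.96 + (+0.892) = 3.85

pH = 3.85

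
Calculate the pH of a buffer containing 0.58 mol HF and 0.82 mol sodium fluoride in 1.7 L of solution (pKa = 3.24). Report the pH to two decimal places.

pH = 3.39

Using pH = pKa + log([base]/[acid]) with [base]/[acid] = 0.82/0.58:
pH = 3.24 + (+0.150) = 3.39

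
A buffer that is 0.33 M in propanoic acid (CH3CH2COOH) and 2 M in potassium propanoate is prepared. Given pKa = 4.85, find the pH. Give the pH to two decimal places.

pH = 5.63

Henderson–Hasselbalch: pH = pKa + log([CH3CH2COO-]/[CH3CH2COOH]) = 4.85 + log(2/0.33)
pH = 4.85 + (+0.783) = 5.63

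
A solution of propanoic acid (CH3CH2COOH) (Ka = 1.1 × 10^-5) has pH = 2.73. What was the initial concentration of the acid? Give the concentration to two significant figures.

[H+] = 10^(-2.73) = 1.86 × 10^-3 M = x
Ka = x²/(C₀ − x) ⇒ C₀ = x + x²/Ka
C₀ = 1.86 × 10^-3 + (1.86 × 10^-3)²/(1.1 × 10^-5) = 3.16 × 10^-1 M

C₀ = 3.2 × 10^-1 M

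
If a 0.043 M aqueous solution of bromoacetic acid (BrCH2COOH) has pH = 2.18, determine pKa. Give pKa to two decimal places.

[H+] = 10^(-2.18) = 6.61 × 10^-3 M
At equilibrium [HA] = 0.043 − 6.61 × 10^-3 = 3.64 × 10^-2 M
Ka = [H+][A-]/[HA] = (6.61 × 10^-3)² / 3.64 × 10^-2 = 1.20 × 10^-3
pKa = -log(1.20 × 10^-3) = 2.92

pKa = 2.92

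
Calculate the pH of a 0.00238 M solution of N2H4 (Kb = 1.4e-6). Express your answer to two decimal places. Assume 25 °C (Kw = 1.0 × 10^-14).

N2H4 + H2O ⇌ N2H5+ + OH-
From the ICE table, Kb = x²/(0.00238 − x) = 1.4 × 10^-6.
Neglecting x in the denominator: x = √(1.4 × 10^-6 × 0.00238) = 5.77 × 10^-5 M
(x/C₀ = 2.4% < 5%, so the approximation holds.)
pOH = 4.24, so pH = 14.00 − pOH = 9.76

pH = 9.76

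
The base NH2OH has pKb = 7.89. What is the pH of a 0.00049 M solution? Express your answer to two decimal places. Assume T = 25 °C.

pH = 8.40

NH2OH + H2O ⇌ NH3OH+ + OH-
Kb = 10^(−7.89) = 1.29 × 10^-8
Kb = [OH-]²/(0.00049 − [OH-]) = 1.29 × 10^-8
Neglecting [OH-] in the denominator: [OH-] = √(1.29 × 10^-8 × 0.00049) = 2.51 × 10^-6 M
([OH-]/C₀ = 0.51% < 5%, so the approximation holds.)
pOH = −log(2.51 × 10^-6) = 5.60; pH = 14.00 − 5.60 = 8.40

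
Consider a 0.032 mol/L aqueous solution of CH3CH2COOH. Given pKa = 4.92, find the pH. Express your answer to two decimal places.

CH3CH2COOH ⇌ CH3CH2COO- + H+
Ka = 10^(−4.92) = 1.20 × 10^-5
Ka = x²/(0.032 − x) = 1.20 × 10^-5
Since Ka ≪ C₀, x ≈ √(Ka·C₀) = 6.20 × 10^-4 M.
pH = −log(6.20 × 10^-4) = 3.21

pH = 3.21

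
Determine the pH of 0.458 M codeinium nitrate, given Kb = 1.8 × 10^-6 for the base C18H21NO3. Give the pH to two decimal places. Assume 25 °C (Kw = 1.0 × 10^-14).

C18H22NO3+ is the conjugate acid of the weak base C18H21NO3.
Ka = Kw/Kb = 1.0×10^-14 / 1.8 × 10^-6 = 5.56 × 10^-9
Ka = [H+]²/(0.458 − [H+]) = 5.56 × 10^-9
Neglecting [H+] in the denominator: [H+] = √(5.56 × 10^-9 × 0.458) = 5.05 × 10^-5 M
Check: 0.011% ionized — well under 5%, approximation valid.
pH = −log(5.05 × 10^-5) = 4.30

pH = 4.30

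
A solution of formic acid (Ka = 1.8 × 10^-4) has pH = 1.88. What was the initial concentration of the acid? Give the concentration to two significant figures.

[H+] = 10^(-1.88) = 1.32 × 10^-2 M = x
Ka = x²/(C₀ − x) ⇒ C₀ = x + x²/Ka
C₀ = 1.32 × 10^-2 + (1.32 × 10^-2)²/(1.8 × 10^-4) = 9.81 × 10^-1 M

C₀ = 9.8 × 10^-1 M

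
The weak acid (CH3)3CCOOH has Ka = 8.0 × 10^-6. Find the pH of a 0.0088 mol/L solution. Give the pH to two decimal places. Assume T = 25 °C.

pH = 3.58

(CH3)3CCOOH ⇌ (CH3)3CCOO- + H+
Let x = [H+] at equilibrium. Ka = x²/(0.0088 − x).
Since Ka ≪ C₀, x ≈ √(Ka·C₀) = 2.65 × 10^-4 M.
(x/C₀ = 3% < 5%, so the approximation holds.)
pH = −log[H+] = −log(2.65 × 10^-4) = 3.58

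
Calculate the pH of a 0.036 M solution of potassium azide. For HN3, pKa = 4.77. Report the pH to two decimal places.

pH = 8.66

N3- is the conjugate base of the weak acid HN3.
Ka = 10^(−4.77) = 1.70 × 10^-5
Kb = Kw/Ka = 1.0×10^-14 / 1.70 × 10^-5 = 5.88 × 10^-10
From the ICE table, Kb = x²/(0.036 − x) = 5.88 × 10^-10.
Assume x ≪ 0.036: x ≈ √(5.88 × 10^-10 × 0.036) = 4.60 × 10^-6 M
Check: 0.013% ionized — well under 5%, approximation valid.
pOH = −log(4.60 × 10^-6) = 5.34; pH = 14.00 − 5.34 = 8.66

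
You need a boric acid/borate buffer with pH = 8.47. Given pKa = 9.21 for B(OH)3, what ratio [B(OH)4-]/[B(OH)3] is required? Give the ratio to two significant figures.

pH = pKa + log(r) ⇒ log(r) = 8.47 − 9.21 = -0.74
r = [B(OH)4-]/[B(OH)3] = 10^(-0.74) = 0.182

ratio = 0.18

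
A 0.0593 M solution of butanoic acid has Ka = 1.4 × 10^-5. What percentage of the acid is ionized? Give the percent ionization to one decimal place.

1.5%

CH3(CH2)2COOH ⇌ CH3(CH2)2COO- + H+; let x = [H+] at equilibrium.
x ≈ √(Ka·C₀) = √(1.4 × 10^-5 × 0.0593) = 9.11 × 10^-4 M
Fraction ionized = 9.11 × 10^-4 / 0.0593 = 0.0154 → 1.5%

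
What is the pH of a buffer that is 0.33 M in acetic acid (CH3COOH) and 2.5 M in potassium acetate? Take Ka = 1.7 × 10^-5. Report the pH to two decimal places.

pKa = −log(1.7 × 10^-5) = 4.770
Henderson–Hasselbalch: pH = pKa + log([CH3COO-]/[CH3COOH]) = 4.770 + log(2.5/0.33)
pH = 4.770 + (+0.879) = 5.65

pH = 5.65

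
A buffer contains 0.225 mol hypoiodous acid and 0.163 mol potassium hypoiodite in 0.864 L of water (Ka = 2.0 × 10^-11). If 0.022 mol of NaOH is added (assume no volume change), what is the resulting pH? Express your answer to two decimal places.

OH- converts HOI to OI-: HOI → 0.203 mol, OI- → 0.185 mol.
pKa = −log(2.0 × 10^-11) = 10.699
Henderson–Hasselbalch with mole ratio 0.185/0.203: pH = 10.699 + (-0.040)

pH = 10.66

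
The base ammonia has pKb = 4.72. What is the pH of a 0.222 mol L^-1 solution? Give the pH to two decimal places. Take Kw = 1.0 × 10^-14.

pH = 11.31

NH3 + H2O ⇌ NH4+ + OH-
Kb = 10^(−4.72) = 1.91 × 10^-5
Kb = [OH-]²/(0.222 − [OH-]) = 1.91 × 10^-5
Since Kb ≪ C₀, [OH-] ≈ √(Kb·C₀) = 2.06 × 10^-3 M.
([OH-]/C₀ = 0.93% < 5%, so the approximation holds.)
pOH = 2.69, so pH = 14.00 − pOH = 11.31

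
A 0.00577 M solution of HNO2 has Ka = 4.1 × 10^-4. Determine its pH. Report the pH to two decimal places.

HNO2 ⇌ NO2- + H+
From the ICE table, Ka = x²/(0.00577 − x) = 4.1 × 10^-4.
The 5% rule fails; solving x² + Ka·x − Ka·C₀ = 0 exactly:
x = (−Ka + √(Ka² + 4·Ka·C₀))/2 = 1.35 × 10^-3 M
pH = −log[H+] = −log(1.35 × 10^-3) = 2.87

pH = 2.87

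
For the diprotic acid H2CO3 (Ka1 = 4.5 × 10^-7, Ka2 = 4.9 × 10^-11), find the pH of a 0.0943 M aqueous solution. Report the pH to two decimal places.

Ka1 ≫ Ka2, so treat the first dissociation as the only significant source of H+.
Ka1 = x²/(0.0943 − x) = 4.5 × 10^-7
x ≈ √(4.5 × 10^-7 × 0.0943) = 2.06 × 10^-4 M
pH = −log(2.06 × 10^-4) = 3.69

pH = 3.69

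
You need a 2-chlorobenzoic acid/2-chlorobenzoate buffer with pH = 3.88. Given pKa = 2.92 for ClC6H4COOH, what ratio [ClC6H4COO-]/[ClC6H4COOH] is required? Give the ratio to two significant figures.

pH = pKa + log(r) ⇒ log(r) = 3.88 − 2.92 = +0.96
r = [ClC6H4COO-]/[ClC6H4COOH] = 10^(+0.96) = 9.12

ratio = 9.1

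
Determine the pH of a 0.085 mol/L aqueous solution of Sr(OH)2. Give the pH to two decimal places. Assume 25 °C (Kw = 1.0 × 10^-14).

Sr(OH)2 is a strong base (each formula unit releases 2 OH-); [OH-] = 0.17 M.
pOH = -log(0.17) = 0.77
pH = 14.00 - 0.77 = 13.23

pH = 13.23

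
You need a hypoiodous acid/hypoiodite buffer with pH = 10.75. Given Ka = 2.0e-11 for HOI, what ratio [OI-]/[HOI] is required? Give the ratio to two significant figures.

pKa = -log(2.0 × 10^-11) = 10.699
pH = pKa + log(r) ⇒ log(r) = 10.75 − 10.699 = +0.051
r = [OI-]/[HOI] = 10^(+0.051) = 1.12

ratio = 1.1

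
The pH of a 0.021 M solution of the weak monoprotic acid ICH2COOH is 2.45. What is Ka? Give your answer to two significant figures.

Ka = 7.2 × 10^-4

[H+] = 10^(-2.45) = 3.55 × 10^-3 M
At equilibrium [HA] = 0.021 − 3.55 × 10^-3 = 1.75 × 10^-2 M
Ka = [H+][A-]/[HA] = (3.55 × 10^-3)² / 1.75 × 10^-2 = 7.2 × 10^-4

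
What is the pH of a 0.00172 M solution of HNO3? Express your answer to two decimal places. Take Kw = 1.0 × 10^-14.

HNO3 is a strong acid and dissociates completely, so [H+] = 0.00172 M.
pH = -log(0.00172) = 2.76

pH = 2.76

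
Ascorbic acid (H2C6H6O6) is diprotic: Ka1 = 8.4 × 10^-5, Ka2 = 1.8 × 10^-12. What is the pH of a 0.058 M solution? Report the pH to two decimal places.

Since Ka1 ≫ Ka2, the first ionization dominates [H+].
Ka1 = x²/(0.058 − x) = 8.4 × 10^-5
x ≈ √(8.4 × 10^-5 × 0.058) = 2.21 × 10^-3 M
pH = −log(2.21 × 10^-3) = 2.66

pH = 2.66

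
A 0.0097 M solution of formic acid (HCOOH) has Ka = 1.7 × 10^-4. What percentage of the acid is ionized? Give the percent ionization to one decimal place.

12.4%

HCOOH ⇌ HCOO- + H+; let x = [H+] at equilibrium.
Ka = x²/(C₀ − x); solving the quadratic gives x = 1.20 × 10^-3 M.
% ionization = x/C₀ × 100% = 1.20 × 10^-3/0.0097 × 100% = 12.4%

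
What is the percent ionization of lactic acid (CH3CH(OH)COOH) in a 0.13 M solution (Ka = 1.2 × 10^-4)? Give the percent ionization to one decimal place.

3.0%

CH3CH(OH)COOH ⇌ CH3CH(OH)COO- + H+; let x = [H+] at equilibrium.
x ≈ √(Ka·C₀) = √(1.2 × 10^-4 × 0.13) = 3.95 × 10^-3 M
% ionization = x/C₀ × 100% = 3.95 × 10^-3/0.13 × 100% = 3.0%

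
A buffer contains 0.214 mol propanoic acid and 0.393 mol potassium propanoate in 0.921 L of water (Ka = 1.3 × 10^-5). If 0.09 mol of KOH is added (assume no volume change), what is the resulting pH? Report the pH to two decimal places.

OH- converts CH3CH2COOH to CH3CH2COO-: CH3CH2COOH → 0.124 mol, CH3CH2COO- → 0.483 mol.
pKa = −log(1.3 × 10^-5) = 4.886
Henderson–Hasselbalch with mole ratio 0.483/0.124: pH = 4.886 + (+0.591)

pH = 5.48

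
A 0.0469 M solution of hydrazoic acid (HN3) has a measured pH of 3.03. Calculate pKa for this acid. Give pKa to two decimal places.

[H+] = 10^(-3.03) = 9.33 × 10^-4 M
At equilibrium [HA] = 0.0469 − 9.33 × 10^-4 = 4.60 × 10^-2 M
Ka = [H+][A-]/[HA] = (9.33 × 10^-4)² / 4.60 × 10^-2 = 1.89 × 10^-5
pKa = -log(1.89 × 10^-5) = 4.72

pKa = 4.72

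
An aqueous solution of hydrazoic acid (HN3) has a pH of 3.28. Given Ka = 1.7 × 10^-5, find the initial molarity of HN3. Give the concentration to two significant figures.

C₀ = 1.7 × 10^-2 M

[H+] = 10^(-3.28) = 5.25 × 10^-4 M = x
Ka = x²/(C₀ − x) ⇒ C₀ = x + x²/Ka
C₀ = 5.25 × 10^-4 + (5.25 × 10^-4)²/(1.7 × 10^-5) = 1.67 × 10^-2 M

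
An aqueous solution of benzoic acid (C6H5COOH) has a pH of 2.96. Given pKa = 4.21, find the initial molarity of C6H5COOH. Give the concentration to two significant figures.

C₀ = 2.1 × 10^-2 M

[H+] = 10^(-2.96) = 1.10 × 10^-3 M = x
Ka = 10^(−4.21) = 6.17 × 10^-5
Ka = x²/(C₀ − x) ⇒ C₀ = x + x²/Ka
C₀ = 1.10 × 10^-3 + (1.10 × 10^-3)²/(6.17 × 10^-5) = 2.07 × 10^-2 M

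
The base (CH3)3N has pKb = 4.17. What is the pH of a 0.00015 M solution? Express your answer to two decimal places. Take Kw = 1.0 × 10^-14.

(CH3)3N + H2O ⇌ (CH3)3NH+ + OH-
Kb = 10^(−4.17) = 6.76 × 10^-5
From the ICE table, Kb = [OH-]²/(0.00015 − [OH-]) = 6.76 × 10^-5.
[OH-] is not negligible relative to C₀; solve [OH-]² + 6.76e-05·[OH-] − 1.01e-08 = 0.
[OH-] = (−Kb + √(Kb² + 4·Kb·C₀))/2 = 7.24 × 10^-5 M
pOH = −log(7.24 × 10^-5) = 4.14; pH = 14.00 − 4.14 = 9.86

pH = 9.86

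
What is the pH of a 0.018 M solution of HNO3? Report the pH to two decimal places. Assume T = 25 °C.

pH = 1.74

HNO3 is a strong acid and dissociates completely, so [H+] = 0.018 M.
pH = -log(0.018) = 1.74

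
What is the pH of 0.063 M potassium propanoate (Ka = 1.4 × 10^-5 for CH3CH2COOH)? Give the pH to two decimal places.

pH = 8.83

CH3CH2COO- is the conjugate base of the weak acid CH3CH2COOH.
Kb = Kw/Ka = 1.0×10^-14 / 1.4 × 10^-5 = 7.14 × 10^-10
Kb = [OH-]²/(0.063 − [OH-]) = 7.14 × 10^-10
Since Kb ≪ C₀, [OH-] ≈ √(Kb·C₀) = 6.71 × 10^-6 M.
pOH = 5.17, so pH = 14.00 − pOH = 8.83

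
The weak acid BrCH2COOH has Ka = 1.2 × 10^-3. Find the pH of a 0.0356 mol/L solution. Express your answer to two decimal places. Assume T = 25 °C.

pH = 2.22

BrCH2COOH ⇌ BrCH2COO- + H+
From the ICE table, Ka = x²/(0.0356 − x) = 1.2 × 10^-3.
Here C₀/Ka ≈ 29.7, so the small-x approximation fails. Use the quadratic:
x = (−Ka + √(Ka² + 4·Ka·C₀))/2 = 5.96 × 10^-3 M
pH = −log[H+] = −log(5.96 × 10^-3) = 2.22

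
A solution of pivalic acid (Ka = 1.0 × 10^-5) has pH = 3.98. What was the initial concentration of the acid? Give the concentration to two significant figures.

[H+] = 10^(-3.98) = 1.05 × 10^-4 M = x
Ka = x²/(C₀ − x) ⇒ C₀ = x + x²/Ka
C₀ = 1.05 × 10^-4 + (1.05 × 10^-4)²/(1.0 × 10^-5) = 1.21 × 10^-3 M

C₀ = 1.2 × 10^-3 M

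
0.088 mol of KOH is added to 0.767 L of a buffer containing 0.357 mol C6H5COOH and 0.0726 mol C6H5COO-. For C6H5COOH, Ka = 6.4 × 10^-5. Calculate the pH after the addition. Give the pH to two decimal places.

pH = 3.97

OH- converts C6H5COOH to C6H5COO-: C6H5COOH → 0.269 mol, C6H5COO- → 0.161 mol.
pKa = −log(6.4 × 10^-5) = 4.194
pH = pKa + log(n_C6H5COO-/n_C6H5COOH) = 4.194 + log(0.161/0.269) = 4.194 + (-0.223)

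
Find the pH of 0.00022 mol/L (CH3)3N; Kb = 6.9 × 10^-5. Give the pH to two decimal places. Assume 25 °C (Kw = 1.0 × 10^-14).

(CH3)3N + H2O ⇌ (CH3)3NH+ + OH-
From the ICE table, Kb = x²/(0.00022 − x) = 6.9 × 10^-5.
The 5% rule fails; solving x² + Kb·x − Kb·C₀ = 0 exactly:
x = [−6.9e-05 + √(6.9e-05² + 6.07e-08)]/2 = 9.34 × 10^-5 M
pOH = −log(9.34 × 10^-5) = 4.03; pH = 14.00 − 4.03 = 9.97

pH = 9.97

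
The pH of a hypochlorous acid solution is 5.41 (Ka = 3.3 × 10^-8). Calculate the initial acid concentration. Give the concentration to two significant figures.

C₀ = 4.6 × 10^-4 M

[H+] = 10^(-5.41) = 3.89 × 10^-6 M = x
Ka = x²/(C₀ − x) ⇒ C₀ = x + x²/Ka
C₀ = 3.89 × 10^-6 + (3.89 × 10^-6)²/(3.3 × 10^-8) = 4.62 × 10^-4 M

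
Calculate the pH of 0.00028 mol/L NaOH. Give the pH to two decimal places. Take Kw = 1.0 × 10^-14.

pH = 10.45

NaOH is a strong base; [OH-] = 0.00028 M.
pOH = -log(0.00028) = 3.55
pH = 14.00 - 3.55 = 10.45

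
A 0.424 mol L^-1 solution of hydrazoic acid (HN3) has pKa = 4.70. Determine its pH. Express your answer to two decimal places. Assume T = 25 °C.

pH = 2.54

HN3 ⇌ N3- + H+
Ka = 10^(−4.70) = 2.00 × 10^-5
From the ICE table, Ka = x²/(0.424 − x) = 2.00 × 10^-5.
Since Ka ≪ C₀, x ≈ √(Ka·C₀) = 2.91 × 10^-3 M.
pH = −log(2.91 × 10^-3) = 2.54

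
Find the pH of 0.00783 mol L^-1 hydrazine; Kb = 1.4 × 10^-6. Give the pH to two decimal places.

N2H4 + H2O ⇌ N2H5+ + OH-
Kb = [OH-]²/(0.00783 − [OH-]) = 1.4 × 10^-6
Assume [OH-] ≪ 0.00783: [OH-] ≈ √(1.4 × 10^-6 × 0.00783) = 1.05 × 10^-4 M
Check: 1.3% ionized — well under 5%, approximation valid.
pOH = 3.98, so pH = 14.00 − pOH = 10.02

pH = 10.02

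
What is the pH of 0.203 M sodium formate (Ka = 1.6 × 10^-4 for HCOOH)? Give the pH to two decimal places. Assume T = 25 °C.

HCOO- is the conjugate base of the weak acid HCOOH.
Kb = Kw/Ka = 1.0×10^-14 / 1.6 × 10^-4 = 6.25 × 10^-11
Let x = [OH-] at equilibrium. Kb = x²/(0.203 − x).
Neglecting x in the denominator: x = √(6.25 × 10^-11 × 0.203) = 3.56 × 10^-6 M
Check: 0.0018% ionized — well under 5%, approximation valid.
pOH = −log(3.56 × 10^-6) = 5.45; pH = 14.00 − 5.45 = 8.55

pH = 8.55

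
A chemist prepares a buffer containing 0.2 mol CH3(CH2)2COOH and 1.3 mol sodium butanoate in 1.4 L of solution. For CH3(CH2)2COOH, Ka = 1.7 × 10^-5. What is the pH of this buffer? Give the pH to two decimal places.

pKa = −log(1.7 × 10^-5) = 4.770
Henderson–Hasselbalch: pH = pKa + log([CH3(CH2)2COO-]/[CH3(CH2)2COOH]) = 4.770 + log(1.3/0.2)
pH = 4.770 + (+0.813) = 5.58

pH = 5.58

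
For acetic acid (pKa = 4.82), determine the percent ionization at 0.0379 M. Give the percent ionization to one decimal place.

2.0%

CH3COOH ⇌ CH3COO- + H+; let x = [H+] at equilibrium.
Ka = 10^(−4.82) = 1.51 × 10^-5
x ≈ √(Ka·C₀) = √(1.51 × 10^-5 × 0.0379) = 7.56 × 10^-4 M
% ionization = x/C₀ × 100% = 7.56 × 10^-4/0.0379 × 100% = 2.0%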